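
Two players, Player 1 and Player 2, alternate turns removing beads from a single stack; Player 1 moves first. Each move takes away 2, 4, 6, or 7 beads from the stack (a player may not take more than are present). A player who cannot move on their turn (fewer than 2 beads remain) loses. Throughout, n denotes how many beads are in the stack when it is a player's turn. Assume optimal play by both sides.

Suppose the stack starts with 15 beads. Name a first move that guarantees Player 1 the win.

Use the standard recursion: the mover loses at a terminal position; elsewhere, the mover wins exactly when some move hands the opponent an L position.
n=0: no move → L
n=1: no move → L
n=2: W (go to 0, an L position)
n=3: W (go to 1, an L position)
n=4: W (go to 0, an L position)
n=5: W (go to 1, an L position)
n=6: W (go to 0, an L position)
n=7: W (go to 1, an L position)
n=8: W (go to 1, an L position)
n=9: L (options 7(W), 5(W), 3(W), 2(W) are all W)
n=10: L (options 8(W), 6(W), 4(W), 3(W) are all W)
n=11: W (go to 9, an L position)
n=12: W (go to 10, an L position)
n=13: W (go to 9, an L position)
n=14: W (go to 10, an L position)
n=15: W (go to 9, an L position)
From 15, the L positions reachable in one move are: 9.

Remove 6, leaving 9.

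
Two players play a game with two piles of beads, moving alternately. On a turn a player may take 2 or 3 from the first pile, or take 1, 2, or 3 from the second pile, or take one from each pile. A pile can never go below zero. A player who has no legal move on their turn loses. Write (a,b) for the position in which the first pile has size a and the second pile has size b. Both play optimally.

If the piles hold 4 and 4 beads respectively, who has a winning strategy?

Work bottom-up. With no move the player to move loses. Otherwise the position is W if at least one move leads to an L position for the opponent, and L if every move leads to a W.
No move ever increases a pile, so every position that can arise here has a ≤ 4 and b ≤ 4; it is enough to label the cells with 0 ≤ a ≤ 4 and 0 ≤ b ≤ 4.
Every move lowers a or b (never raises either), so fill the grid row by row in increasing a, and left to right within a row: each cell's successors are then already labelled.
      b=0  b=1  b=2  b=3  b=4
a=0:    L    W    W    W    L
a=1:    L    W    W    W    L
a=2:    W    W    L    W    W
a=3:    W    L    W    W    W
a=4:    W    L    W    W    W
Cells with no legal move (terminal, hence L): (0,0), (1,0).
The remaining L cells, each justified by listing all of its moves:
(0,4): L (options (0,3)(W), (0,2)(W), (0,1)(W) are all W)
(1,4): L (options (1,3)(W), (1,2)(W), (1,1)(W), (0,3)(W) are all W)
(2,2): L (options (0,2)(W), (2,1)(W), (2,0)(W), (1,1)(W) are all W)
(3,1): L (options (1,1)(W), (0,1)(W), (3,0)(W), (2,0)(W) are all W)
(4,1): L (options (2,1)(W), (1,1)(W), (4,0)(W), (3,0)(W) are all W)
Every other cell has at least one move into one of the L cells above, so it is W.
From (4,4) the player to move can move to (1,4), reaching an L position.

The first player wins.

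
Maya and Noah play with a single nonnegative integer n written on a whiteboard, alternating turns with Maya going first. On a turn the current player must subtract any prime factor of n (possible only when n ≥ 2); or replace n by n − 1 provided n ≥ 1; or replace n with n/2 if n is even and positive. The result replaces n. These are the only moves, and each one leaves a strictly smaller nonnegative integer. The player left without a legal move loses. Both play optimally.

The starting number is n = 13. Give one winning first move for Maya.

Move to 0.

Compute win/loss labels from the base case upward. A position with no move is L. Any other position is W if it can reach an L in one move, else L.
n=0: no move → L
n=1: reaches L-position 0 → W
n=2: reaches L-position 0 → W
n=3: reaches L-position 0 → W
n=4: only reaches 2(W), 3(W), all W → L
n=5: reaches L-position 0 → W
n=6: reaches L-position 4 → W
n=7: reaches L-position 0 → W
n=8: reaches L-position 4 → W
n=9: only reaches 6(W), 8(W), all W → L
n=10: reaches L-position 9 → W
n=11: reaches L-position 0 → W
n=12: reaches L-position 9 → W
n=13: reaches L-position 0 → W
From 13, the L positions reachable in one move are: 0.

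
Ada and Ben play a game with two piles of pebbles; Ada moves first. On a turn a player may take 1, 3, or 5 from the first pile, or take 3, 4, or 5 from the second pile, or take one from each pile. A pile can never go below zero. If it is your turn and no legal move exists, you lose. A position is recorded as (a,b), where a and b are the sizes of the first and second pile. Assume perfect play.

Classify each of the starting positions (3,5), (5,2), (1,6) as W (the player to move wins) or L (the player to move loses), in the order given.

Label each position W (a win for the player to move) or L (a loss). A position with no legal move is L; any other position is W exactly when some move reaches an L, and L when every move reaches a W.
No move ever increases a pile, so every position that can arise here has a ≤ 5 and b ≤ 6; it is enough to label the cells with 0 ≤ a ≤ 5 and 0 ≤ b ≤ 6.
Every move lowers a or b (never raises either), so fill the grid row by row in increasing a, and left to right within a row: each cell's successors are then already labelled.
      b=0  b=1  b=2  b=3  b=4  b=5  b=6
a=0:    L    L    L    W    W    W    W
a=1:    W    W    W    W    L    L    L
a=2:    L    L    L    W    W    W    W
a=3:    W    W    W    W    L    L    L
a=4:    L    L    L    W    W    W    W
a=5:    W    W    W    W    L    L    L
Cells with no legal move (terminal, hence L): (0,0), (0,1), (0,2).
The remaining L cells, each justified by listing all of its moves:
(1,4): moves to (0,4)(W), (1,1)(W), (1,0)(W), (0,3)(W); every one is W ⇒ L
(1,5): moves to (0,5)(W), (1,2)(W), (1,1)(W), (1,0)(W), (0,4)(W); every one is W ⇒ L
(1,6): moves to (0,6)(W), (1,3)(W), (1,2)(W), (1,1)(W), (0,5)(W); every one is W ⇒ L
(2,0): the only move is to (1,0)(W), a W ⇒ L
(2,1): moves to (1,1)(W), (1,0)(W); every one is W ⇒ L
(2,2): moves to (1,2)(W), (1,1)(W); every one is W ⇒ L
(3,4): moves to (2,4)(W), (0,4)(W), (3,1)(W), (3,0)(W), (2,3)(W); every one is W ⇒ L
(3,5): moves to (2,5)(W), (0,5)(W), (3,2)(W), (3,1)(W), (3,0)(W), (2,4)(W); every one is W ⇒ L
(3,6): moves to (2,6)(W), (0,6)(W), (3,3)(W), (3,2)(W), (3,1)(W), (2,5)(W); every one is W ⇒ L
(4,0): moves to (3,0)(W), (1,0)(W); every one is W ⇒ L
(4,1): moves to (3,1)(W), (1,1)(W), (3,0)(W); every one is W ⇒ L
(4,2): moves to (3,2)(W), (1,2)(W), (3,1)(W); every one is W ⇒ L
(5,4): moves to (4,4)(W), (2,4)(W), (0,4)(W), (5,1)(W), (5,0)(W), (4,3)(W); every one is W ⇒ L
(5,5): moves to (4,5)(W), (2,5)(W), (0,5)(W), (5,2)(W), (5,1)(W), (5,0)(W), (4,4)(W); every one is W ⇒ L
(5,6): moves to (4,6)(W), (2,6)(W), (0,6)(W), (5,3)(W), (5,2)(W), (5,1)(W), (4,5)(W); every one is W ⇒ L
Every other cell has at least one move into one of the L cells above, so it is W.
(3,5): one of the L cells justified above, so L
(5,2): the move to (4,2) reaches an L cell, so W
(1,6): one of the L cells justified above, so L

(3,5): L, (5,2): W, (1,6): L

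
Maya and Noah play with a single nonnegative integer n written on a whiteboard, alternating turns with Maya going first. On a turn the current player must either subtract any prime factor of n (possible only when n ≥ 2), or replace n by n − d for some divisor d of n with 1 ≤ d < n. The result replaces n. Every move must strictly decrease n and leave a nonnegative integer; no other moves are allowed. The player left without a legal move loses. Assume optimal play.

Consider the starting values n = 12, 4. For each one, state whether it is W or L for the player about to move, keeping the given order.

Build the W/L table. Terminal = L. A non-terminal position is W if it has a move to some L; otherwise it is L.
n=0: no move → L
n=1: no move → L
n=2: can move to 0, which is L ⇒ W
n=3: can move to 0, which is L ⇒ W
n=4: moves to 2(W), 3(W); every one is W ⇒ L
n=5: can move to 0, which is L ⇒ W
n=6: can move to 4, which is L ⇒ W
n=7: can move to 0, which is L ⇒ W
n=8: can move to 4, which is L ⇒ W
n=9: moves to 6(W), 8(W); every one is W ⇒ L
n=10: can move to 9, which is L ⇒ W
n=11: can move to 0, which is L ⇒ W
n=12: can move to 9, which is L ⇒ W

12: W, 4: L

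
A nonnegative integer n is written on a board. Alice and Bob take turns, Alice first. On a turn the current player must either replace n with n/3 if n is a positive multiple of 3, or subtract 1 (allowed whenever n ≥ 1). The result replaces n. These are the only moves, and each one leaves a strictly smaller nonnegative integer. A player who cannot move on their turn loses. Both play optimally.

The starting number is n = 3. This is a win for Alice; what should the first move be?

Move to 2.

Label each position W (a win for the player to move) or L (a loss). A position with no legal move is L; any other position is W exactly when some move reaches an L, and L when every move reaches a W.
n=0: no move → L
n=1: can move to 0, which is L ⇒ W
n=2: the only move is to 1(W), a W ⇒ L
n=3: can move to 2, which is L ⇒ W
From 3, the L positions reachable in one move are: 2.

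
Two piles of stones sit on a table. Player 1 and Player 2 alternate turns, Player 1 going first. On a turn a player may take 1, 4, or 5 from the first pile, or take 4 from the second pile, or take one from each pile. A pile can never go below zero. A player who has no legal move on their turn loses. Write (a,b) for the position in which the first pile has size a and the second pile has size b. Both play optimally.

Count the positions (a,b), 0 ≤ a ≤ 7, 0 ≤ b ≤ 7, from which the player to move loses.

16

Build the W/L table. Terminal = L. A non-terminal position is W if it has a move to some L; otherwise it is L.
Every move lowers a or b (never raises either), so fill the grid row by row in increasing a, and left to right within a row: each cell's successors are then already labelled.
      b=0  b=1  b=2  b=3  b=4  b=5  b=6  b=7
a=0:    L    L    L    L    W    W    W    W
a=1:    W    W    W    W    W    L    L    L
a=2:    L    L    L    L    W    W    W    W
a=3:    W    W    W    W    W    L    L    L
a=4:    W    W    W    W    L    W    W    W
a=5:    W    W    W    W    W    W    W    W
a=6:    W    W    W    W    L    W    W    W
a=7:    W    W    W    W    W    W    W    W
Cells with no legal move (terminal, hence L): (0,0), (0,1), (0,2), (0,3).
The remaining L cells, each justified by listing all of its moves:
(1,5): →(0,5)(W), (1,1)(W), (0,4)(W) — all W, so L
(1,6): →(0,6)(W), (1,2)(W), (0,5)(W) — all W, so L
(1,7): →(0,7)(W), (1,3)(W), (0,6)(W) — all W, so L
(2,0): →(1,0)(W) only, which is W, so L
(2,1): →(1,1)(W), (1,0)(W) — all W, so L
(2,2): →(1,2)(W), (1,1)(W) — all W, so L
(2,3): →(1,3)(W), (1,2)(W) — all W, so L
(3,5): →(2,5)(W), (3,1)(W), (2,4)(W) — all W, so L
(3,6): →(2,6)(W), (3,2)(W), (2,5)(W) — all W, so L
(3,7): →(2,7)(W), (3,3)(W), (2,6)(W) — all W, so L
(4,4): →(3,4)(W), (0,4)(W), (4,0)(W), (3,3)(W) — all W, so L
(6,4): →(5,4)(W), (2,4)(W), (1,4)(W), (6,0)(W), (5,3)(W) — all W, so L
Every other cell has at least one move into one of the L cells above, so it is W.
L cells per row: a=0: 4, a=1: 3, a=2: 4, a=3: 3, a=4: 1, a=5: 0, a=6: 1, a=7: 0; total 16.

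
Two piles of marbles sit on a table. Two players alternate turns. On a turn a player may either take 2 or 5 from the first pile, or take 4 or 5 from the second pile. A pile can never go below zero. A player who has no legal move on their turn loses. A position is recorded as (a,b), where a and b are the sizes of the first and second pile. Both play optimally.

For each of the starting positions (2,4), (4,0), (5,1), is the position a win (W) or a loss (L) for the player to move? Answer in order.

(2,4): L, (4,0): L, (5,1): W

Work bottom-up. With no move the player to move loses. Otherwise the position is W if at least one move leads to an L position for the opponent, and L if every move leads to a W.
No move ever increases a pile, so every position that can arise here has a ≤ 5 and b ≤ 4; it is enough to label the cells with 0 ≤ a ≤ 5 and 0 ≤ b ≤ 4.
Every move lowers a or b (never raises either), so fill the grid row by row in increasing a, and left to right within a row: each cell's successors are then already labelled.
      b=0  b=1  b=2  b=3  b=4
a=0:    L    L    L    L    W
a=1:    L    L    L    L    W
a=2:    W    W    W    W    L
a=3:    W    W    W    W    L
a=4:    L    L    L    L    W
a=5:    W    W    W    W    W
Cells with no legal move (terminal, hence L): (0,0), (0,1), (0,2), (0,3), (1,0), (1,1), (1,2), (1,3).
The remaining L cells, each justified by listing all of its moves:
(2,4): →(0,4)(W), (2,0)(W) — all W, so L
(3,4): →(1,4)(W), (3,0)(W) — all W, so L
(4,0): →(2,0)(W) only, which is W, so L
(4,1): →(2,1)(W) only, which is W, so L
(4,2): →(2,2)(W) only, which is W, so L
(4,3): →(2,3)(W) only, which is W, so L
Every other cell has at least one move into one of the L cells above, so it is W.
(2,4): one of the L cells justified above, so L
(4,0): one of the L cells justified above, so L
(5,1): the move to (0,1) reaches an L cell, so W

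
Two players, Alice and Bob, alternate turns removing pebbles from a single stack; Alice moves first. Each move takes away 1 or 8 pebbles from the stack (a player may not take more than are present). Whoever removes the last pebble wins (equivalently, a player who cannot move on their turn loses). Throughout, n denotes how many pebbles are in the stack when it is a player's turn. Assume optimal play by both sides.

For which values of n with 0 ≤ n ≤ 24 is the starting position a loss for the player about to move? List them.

Use the standard recursion: the mover loses at a terminal position; elsewhere, the mover wins exactly when some move hands the opponent an L position.
n=0: no move → L
n=1: reaches L-position 0 → W
n=2: only reaches 1(W), which is W → L
n=3: reaches L-position 2 → W
n=4: only reaches 3(W), which is W → L
n=5: reaches L-position 4 → W
n=6: only reaches 5(W), which is W → L
n=7: reaches L-position 6 → W
n=8: reaches L-position 0 → W
n=9: only reaches 8(W), 1(W), all W → L
n=10: reaches L-position 9 → W
n=11: only reaches 10(W), 3(W), all W → L
n=12: reaches L-position 11 → W
n=13: only reaches 12(W), 5(W), all W → L
n=14: reaches L-position 13 → W
n=15: only reaches 14(W), 7(W), all W → L
n=16: reaches L-position 15 → W
n=17: reaches L-position 9 → W
n=18: only reaches 17(W), 10(W), all W → L
n=19: reaches L-position 18 → W
n=20: only reaches 19(W), 12(W), all W → L
n=21: reaches L-position 20 → W
n=22: only reaches 21(W), 14(W), all W → L
n=23: reaches L-position 22 → W
n=24: only reaches 23(W), 16(W), all W → L
The losing starting values of n are exactly the entries labelled L in this table (12 of them).

0, 2, 4, 6, 9, 11, 13, 15, 18, 20, 22, 24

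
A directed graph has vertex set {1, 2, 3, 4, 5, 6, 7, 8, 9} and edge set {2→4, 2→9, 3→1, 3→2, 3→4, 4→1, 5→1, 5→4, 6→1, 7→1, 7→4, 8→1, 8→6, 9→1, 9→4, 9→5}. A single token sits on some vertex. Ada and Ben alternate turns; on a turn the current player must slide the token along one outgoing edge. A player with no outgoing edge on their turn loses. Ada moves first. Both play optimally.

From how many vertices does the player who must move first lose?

Compute win/loss labels from the base case upward. A position with no move is L. Any other position is W if it can reach an L in one move, else L.
Every edge goes from a vertex to one that appears earlier in the order 1, 4, 7, 5, 9, 2, 3, 6, 8, so processing vertices in that order labels each vertex after all of its successors.
1: no outgoing edge → L
4: W (go to 1, an L position)
7: W (go to 1, an L position)
5: W (go to 1, an L position)
9: W (go to 1, an L position)
2: L (options 9(W), 4(W) are all W)
3: W (go to 2, an L position)
6: W (go to 1, an L position)
8: W (go to 1, an L position)
The L vertices are 1, 2; that is 2 in all.

2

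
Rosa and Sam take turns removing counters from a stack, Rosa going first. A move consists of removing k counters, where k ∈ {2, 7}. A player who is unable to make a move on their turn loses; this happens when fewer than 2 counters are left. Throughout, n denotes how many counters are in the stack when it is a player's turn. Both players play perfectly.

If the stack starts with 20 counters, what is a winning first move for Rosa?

Positions with no move are L. A position that does have a move is losing for the player to move precisely when every available move leads to a winning position for the opponent. Fill in the labels:
n=0: no move → L
n=1: no move → L
n=2: reaches L-position 0 → W
n=3: reaches L-position 1 → W
n=4: only reaches 2(W), which is W → L
n=5: only reaches 3(W), which is W → L
n=6: reaches L-position 4 → W
n=7: reaches L-position 5 → W
n=8: reaches L-position 1 → W
n=9: only reaches 7(W), 2(W), all W → L
n=10: only reaches 8(W), 3(W), all W → L
n=11: reaches L-position 9 → W
n=12: reaches L-position 10 → W
n=13: only reaches 11(W), 6(W), all W → L
n=14: only reaches 12(W), 7(W), all W → L
n=15: reaches L-position 13 → W
n=16: reaches L-position 14 → W
n=17: reaches L-position 10 → W
n=18: only reaches 16(W), 11(W), all W → L
n=19: only reaches 17(W), 12(W), all W → L
n=20: reaches L-position 18 → W
From 20, the L positions reachable in one move are: 18, 13. Any move reaching one of these is winning.

Remove 2, leaving 18.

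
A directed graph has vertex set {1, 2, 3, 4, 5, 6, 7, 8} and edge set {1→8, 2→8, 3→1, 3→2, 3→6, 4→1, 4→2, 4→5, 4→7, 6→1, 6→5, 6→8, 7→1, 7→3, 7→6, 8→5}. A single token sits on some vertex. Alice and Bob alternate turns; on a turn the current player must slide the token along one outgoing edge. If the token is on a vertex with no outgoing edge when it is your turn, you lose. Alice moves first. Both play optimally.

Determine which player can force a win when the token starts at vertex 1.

Build the W/L table. Terminal = L. A non-terminal position is W if it has a move to some L; otherwise it is L.
Every edge goes from a vertex to one that appears earlier in the order 5, 8, 1, 6, 2, 3, 7, 4, so processing vertices in that order labels each vertex after all of its successors.
5: no outgoing edge → L
8: can move to 5, which is L ⇒ W
1: the only move is to 8(W), a W ⇒ L
6: can move to 1, which is L ⇒ W
2: the only move is to 8(W), a W ⇒ L
3: can move to 2, which is L ⇒ W
7: can move to 1, which is L ⇒ W
4: can move to 2, which is L ⇒ W
The starting position 1 is L: whatever Alice does, the opponent receives a W position.

Bob wins.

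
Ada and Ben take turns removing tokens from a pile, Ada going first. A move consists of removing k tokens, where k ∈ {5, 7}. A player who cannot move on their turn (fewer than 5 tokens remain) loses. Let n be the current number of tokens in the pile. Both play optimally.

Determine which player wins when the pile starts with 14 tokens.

Work bottom-up. With no move the player to move loses. Otherwise the position is W if at least one move leads to an L position for the opponent, and L if every move leads to a W.
n=0: no move → L
n=1: no move → L
n=2: no move → L
n=3: no move → L
n=4: no move → L
n=5: can move to 0, which is L ⇒ W
n=6: can move to 1, which is L ⇒ W
n=7: can move to 2, which is L ⇒ W
n=8: can move to 3, which is L ⇒ W
n=9: can move to 4, which is L ⇒ W
n=10: can move to 3, which is L ⇒ W
n=11: can move to 4, which is L ⇒ W
n=12: moves to 7(W), 5(W); every one is W ⇒ L
n=13: moves to 8(W), 6(W); every one is W ⇒ L
n=14: moves to 9(W), 7(W); every one is W ⇒ L
The starting position 14 is L: whatever Ada does, the opponent receives a W position.

Ben wins.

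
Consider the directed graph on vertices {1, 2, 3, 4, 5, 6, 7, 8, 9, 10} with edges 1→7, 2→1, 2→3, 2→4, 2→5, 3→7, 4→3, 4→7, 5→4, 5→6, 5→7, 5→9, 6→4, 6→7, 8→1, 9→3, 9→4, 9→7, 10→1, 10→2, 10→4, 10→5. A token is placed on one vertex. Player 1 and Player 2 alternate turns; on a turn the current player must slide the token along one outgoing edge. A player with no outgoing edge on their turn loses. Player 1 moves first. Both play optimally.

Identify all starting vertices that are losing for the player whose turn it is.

Label each position W (a win for the player to move) or L (a loss). A position with no legal move is L; any other position is W exactly when some move reaches an L, and L when every move reaches a W.
Every edge goes from a vertex to one that appears earlier in the order 7, 3, 4, 6, 9, 5, 1, 2, 8, 10, so processing vertices in that order labels each vertex after all of its successors.
7: no outgoing edge → L
3: can move to 7, which is L ⇒ W
4: can move to 7, which is L ⇒ W
6: can move to 7, which is L ⇒ W
9: can move to 7, which is L ⇒ W
5: can move to 7, which is L ⇒ W
1: can move to 7, which is L ⇒ W
2: moves to 1(W), 5(W), 4(W), 3(W); every one is W ⇒ L
8: the only move is to 1(W), a W ⇒ L
10: can move to 2, which is L ⇒ W
Reading off the rows marked L gives the requested list; there are 3 such vertices.

2, 7, 8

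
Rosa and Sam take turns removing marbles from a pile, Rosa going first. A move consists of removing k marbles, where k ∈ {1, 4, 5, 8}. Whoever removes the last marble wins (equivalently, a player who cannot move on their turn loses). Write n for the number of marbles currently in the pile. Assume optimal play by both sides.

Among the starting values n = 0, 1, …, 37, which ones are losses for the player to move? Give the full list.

0, 2, 9, 11, 18, 20, 27, 29, 36

Compute win/loss labels from the base case upward. A position with no move is L. Any other position is W if it can reach an L in one move, else L.
n=0: no move → L
n=1: can move to 0, which is L ⇒ W
n=2: the only move is to 1(W), a W ⇒ L
n=3: can move to 2, which is L ⇒ W
n=4: can move to 0, which is L ⇒ W
n=5: can move to 0, which is L ⇒ W
n=6: can move to 2, which is L ⇒ W
n=7: can move to 2, which is L ⇒ W
n=8: can move to 0, which is L ⇒ W
n=9: moves to 8(W), 5(W), 4(W), 1(W); every one is W ⇒ L
n=10: can move to 9, which is L ⇒ W
n=11: moves to 10(W), 7(W), 6(W), 3(W); every one is W ⇒ L
n=12: can move to 11, which is L ⇒ W
n=13: can move to 9, which is L ⇒ W
n=14: can move to 9, which is L ⇒ W
n=15: can move to 11, which is L ⇒ W
n=16: can move to 11, which is L ⇒ W
n=17: can move to 9, which is L ⇒ W
n=18: moves to 17(W), 14(W), 13(W), 10(W); every one is W ⇒ L
n=19: can move to 18, which is L ⇒ W
n=20: moves to 19(W), 16(W), 15(W), 12(W); every one is W ⇒ L
n=21: can move to 20, which is L ⇒ W
n=22: can move to 18, which is L ⇒ W
n=23: can move to 18, which is L ⇒ W
n=24: can move to 20, which is L ⇒ W
n=25: can move to 20, which is L ⇒ W
n=26: can move to 18, which is L ⇒ W
n=27: moves to 26(W), 23(W), 22(W), 19(W); every one is W ⇒ L
n=28: can move to 27, which is L ⇒ W
n=29: moves to 28(W), 25(W), 24(W), 21(W); every one is W ⇒ L
n=30: can move to 29, which is L ⇒ W
n=31: can move to 27, which is L ⇒ W
n=32: can move to 27, which is L ⇒ W
n=33: can move to 29, which is L ⇒ W
n=34: can move to 29, which is L ⇒ W
n=35: can move to 27, which is L ⇒ W
n=36: moves to 35(W), 32(W), 31(W), 28(W); every one is W ⇒ L
n=37: can move to 36, which is L ⇒ W
Reading off the rows marked L gives the requested list; there are 9 such values of n.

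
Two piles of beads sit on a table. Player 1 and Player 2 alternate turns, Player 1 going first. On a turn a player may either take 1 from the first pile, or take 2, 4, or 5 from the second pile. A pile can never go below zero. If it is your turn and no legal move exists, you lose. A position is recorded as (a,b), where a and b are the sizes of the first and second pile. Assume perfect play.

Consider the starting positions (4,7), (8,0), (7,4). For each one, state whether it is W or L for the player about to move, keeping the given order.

Classify positions by backward induction: terminal positions (no move available) are L. From any other position, the mover wins iff some move reaches an L.
No move ever increases a pile, so every position that can arise here has a ≤ 8 and b ≤ 7; it is enough to label the cells with 0 ≤ a ≤ 8 and 0 ≤ b ≤ 7.
Every move lowers a or b (never raises either), so fill the grid row by row in increasing a, and left to right within a row: each cell's successors are then already labelled.
      b=0  b=1  b=2  b=3  b=4  b=5  b=6  b=7
a=0:    L    L    W    W    W    W    W    L
a=1:    W    W    L    L    W    W    W    W
a=2:    L    L    W    W    W    W    W    L
a=3:    W    W    L    L    W    W    W    W
a=4:    L    L    W    W    W    W    W    L
a=5:    W    W    L    L    W    W    W    W
a=6:    L    L    W    W    W    W    W    L
a=7:    W    W    L    L    W    W    W    W
a=8:    L    L    W    W    W    W    W    L
Cells with no legal move (terminal, hence L): (0,0), (0,1).
The remaining L cells, each justified by listing all of its moves:
(0,7): L (options (0,5)(W), (0,3)(W), (0,2)(W) are all W)
(1,2): L (options (0,2)(W), (1,0)(W) are all W)
(1,3): L (options (0,3)(W), (1,1)(W) are all W)
(2,0): L (sole option (1,0)(W) is W)
(2,1): L (sole option (1,1)(W) is W)
(2,7): L (options (1,7)(W), (2,5)(W), (2,3)(W), (2,2)(W) are all W)
(3,2): L (options (2,2)(W), (3,0)(W) are all W)
(3,3): L (options (2,3)(W), (3,1)(W) are all W)
(4,0): L (sole option (3,0)(W) is W)
(4,1): L (sole option (3,1)(W) is W)
(4,7): L (options (3,7)(W), (4,5)(W), (4,3)(W), (4,2)(W) are all W)
(5,2): L (options (4,2)(W), (5,0)(W) are all W)
(5,3): L (options (4,3)(W), (5,1)(W) are all W)
(6,0): L (sole option (5,0)(W) is W)
(6,1): L (sole option (5,1)(W) is W)
(6,7): L (options (5,7)(W), (6,5)(W), (6,3)(W), (6,2)(W) are all W)
(7,2): L (options (6,2)(W), (7,0)(W) are all W)
(7,3): L (options (6,3)(W), (7,1)(W) are all W)
(8,0): L (sole option (7,0)(W) is W)
(8,1): L (sole option (7,1)(W) is W)
(8,7): L (options (7,7)(W), (8,5)(W), (8,3)(W), (8,2)(W) are all W)
Every other cell has at least one move into one of the L cells above, so it is W.
(4,7): one of the L cells justified above, so L
(8,0): one of the L cells justified above, so L
(7,4): the move to (7,2) reaches an L cell, so W

(4,7): L, (8,0): L, (7,4): W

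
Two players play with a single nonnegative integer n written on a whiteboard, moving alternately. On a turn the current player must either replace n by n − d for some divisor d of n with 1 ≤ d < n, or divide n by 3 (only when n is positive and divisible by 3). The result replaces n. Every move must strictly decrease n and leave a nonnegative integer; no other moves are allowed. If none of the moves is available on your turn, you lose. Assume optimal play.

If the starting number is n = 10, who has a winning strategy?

Build the W/L table. Terminal = L. A non-terminal position is W if it has a move to some L; otherwise it is L.
n=0: no move → L
n=1: no move → L
n=2: can move to 1, which is L ⇒ W
n=3: can move to 1, which is L ⇒ W
n=4: moves to 2(W), 3(W); every one is W ⇒ L
n=5: can move to 4, which is L ⇒ W
n=6: can move to 4, which is L ⇒ W
n=7: the only move is to 6(W), a W ⇒ L
n=8: can move to 4, which is L ⇒ W
n=9: moves to 3(W), 6(W), 8(W); every one is W ⇒ L
n=10: can move to 9, which is L ⇒ W
The starting position 10 is W: the player to move should move to 9, handing over an L position.

The first player wins.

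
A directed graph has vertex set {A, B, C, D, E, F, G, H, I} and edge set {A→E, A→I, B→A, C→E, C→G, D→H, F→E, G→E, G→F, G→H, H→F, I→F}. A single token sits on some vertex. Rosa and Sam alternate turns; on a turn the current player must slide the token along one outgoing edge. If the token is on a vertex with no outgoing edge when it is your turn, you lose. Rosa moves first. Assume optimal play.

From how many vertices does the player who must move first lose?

Use the standard recursion: the mover loses at a terminal position; elsewhere, the mover wins exactly when some move hands the opponent an L position.
Every edge goes from a vertex to one that appears earlier in the order E, F, H, G, I, A, B, C, D, so processing vertices in that order labels each vertex after all of its successors.
E: no outgoing edge → L
F: reaches L-position E → W
H: only reaches F(W), which is W → L
G: reaches L-position H → W
I: only reaches F(W), which is W → L
A: reaches L-position I → W
B: only reaches A(W), which is W → L
C: reaches L-position E → W
D: reaches L-position H → W
The L vertices are B, E, H, I; that is 4 in all.

4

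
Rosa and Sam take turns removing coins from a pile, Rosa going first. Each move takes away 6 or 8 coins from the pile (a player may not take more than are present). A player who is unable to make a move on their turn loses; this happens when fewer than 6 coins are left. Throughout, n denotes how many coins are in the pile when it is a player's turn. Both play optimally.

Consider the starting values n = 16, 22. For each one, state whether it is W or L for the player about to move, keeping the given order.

Compute win/loss labels from the base case upward. A position with no move is L. Any other position is W if it can reach an L in one move, else L.
n=0: no move → L
n=1: no move → L
n=2: no move → L
n=3: no move → L
n=4: no move → L
n=5: no move → L
n=6: can move to 0, which is L ⇒ W
n=7: can move to 1, which is L ⇒ W
n=8: can move to 2, which is L ⇒ W
n=9: can move to 3, which is L ⇒ W
n=10: can move to 4, which is L ⇒ W
n=11: can move to 5, which is L ⇒ W
n=12: can move to 4, which is L ⇒ W
n=13: can move to 5, which is L ⇒ W
n=14: moves to 8(W), 6(W); every one is W ⇒ L
n=15: moves to 9(W), 7(W); every one is W ⇒ L
n=16: moves to 10(W), 8(W); every one is W ⇒ L
n=17: moves to 11(W), 9(W); every one is W ⇒ L
n=18: moves to 12(W), 10(W); every one is W ⇒ L
n=19: moves to 13(W), 11(W); every one is W ⇒ L
n=20: can move to 14, which is L ⇒ W
n=21: can move to 15, which is L ⇒ W
n=22: can move to 16, which is L ⇒ W

16: L, 22: W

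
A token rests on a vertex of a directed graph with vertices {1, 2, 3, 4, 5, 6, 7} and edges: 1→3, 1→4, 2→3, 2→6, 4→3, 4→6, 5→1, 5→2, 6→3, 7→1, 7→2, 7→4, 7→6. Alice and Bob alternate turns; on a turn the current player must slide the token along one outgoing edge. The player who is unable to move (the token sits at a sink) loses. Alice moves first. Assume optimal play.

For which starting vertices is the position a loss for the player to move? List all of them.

3, 5, 7

Work bottom-up. With no move the player to move loses. Otherwise the position is W if at least one move leads to an L position for the opponent, and L if every move leads to a W.
Every edge goes from a vertex to one that appears earlier in the order 3, 6, 4, 2, 1, 5, 7, so processing vertices in that order labels each vertex after all of its successors.
3: no outgoing edge → L
6: W (go to 3, an L position)
4: W (go to 3, an L position)
2: W (go to 3, an L position)
1: W (go to 3, an L position)
5: L (options 1(W), 2(W) are all W)
7: L (options 1(W), 2(W), 4(W), 6(W) are all W)
The losing starting vertices are exactly the entries labelled L in this table (3 of them).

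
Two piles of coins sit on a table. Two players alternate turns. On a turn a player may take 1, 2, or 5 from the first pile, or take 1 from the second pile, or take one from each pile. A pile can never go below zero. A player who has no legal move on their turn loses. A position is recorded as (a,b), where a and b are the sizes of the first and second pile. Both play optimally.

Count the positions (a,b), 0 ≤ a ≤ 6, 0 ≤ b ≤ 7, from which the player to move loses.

Work bottom-up. With no move the player to move loses. Otherwise the position is W if at least one move leads to an L position for the opponent, and L if every move leads to a W.
Every move lowers a or b (never raises either), so fill the grid row by row in increasing a, and left to right within a row: each cell's successors are then already labelled.
      b=0  b=1  b=2  b=3  b=4  b=5  b=6  b=7
a=0:    L    W    L    W    L    W    L    W
a=1:    W    W    W    W    W    W    W    W
a=2:    W    L    W    L    W    L    W    L
a=3:    L    W    W    W    W    W    W    W
a=4:    W    W    L    W    L    W    L    W
a=5:    W    L    W    W    W    W    W    W
a=6:    L    W    W    L    W    L    W    L
Cells with no legal move (terminal, hence L): (0,0).
The remaining L cells, each justified by listing all of its moves:
(0,2): only reaches (0,1)(W), which is W → L
(0,4): only reaches (0,3)(W), which is W → L
(0,6): only reaches (0,5)(W), which is W → L
(2,1): only reaches (1,1)(W), (0,1)(W), (2,0)(W), (1,0)(W), all W → L
(2,3): only reaches (1,3)(W), (0,3)(W), (2,2)(W), (1,2)(W), all W → L
(2,5): only reaches (1,5)(W), (0,5)(W), (2,4)(W), (1,4)(W), all W → L
(2,7): only reaches (1,7)(W), (0,7)(W), (2,6)(W), (1,6)(W), all W → L
(3,0): only reaches (2,0)(W), (1,0)(W), all W → L
(4,2): only reaches (3,2)(W), (2,2)(W), (4,1)(W), (3,1)(W), all W → L
(4,4): only reaches (3,4)(W), (2,4)(W), (4,3)(W), (3,3)(W), all W → L
(4,6): only reaches (3,6)(W), (2,6)(W), (4,5)(W), (3,5)(W), all W → L
(5,1): only reaches (4,1)(W), (3,1)(W), (0,1)(W), (5,0)(W), (4,0)(W), all W → L
(6,0): only reaches (5,0)(W), (4,0)(W), (1,0)(W), all W → L
(6,3): only reaches (5,3)(W), (4,3)(W), (1,3)(W), (6,2)(W), (5,2)(W), all W → L
(6,5): only reaches (5,5)(W), (4,5)(W), (1,5)(W), (6,4)(W), (5,4)(W), all W → L
(6,7): only reaches (5,7)(W), (4,7)(W), (1,7)(W), (6,6)(W), (5,6)(W), all W → L
Every other cell has at least one move into one of the L cells above, so it is W.
L cells per row: a=0: 4, a=1: 0, a=2: 4, a=3: 1, a=4: 3, a=5: 1, a=6: 4; total 17.

17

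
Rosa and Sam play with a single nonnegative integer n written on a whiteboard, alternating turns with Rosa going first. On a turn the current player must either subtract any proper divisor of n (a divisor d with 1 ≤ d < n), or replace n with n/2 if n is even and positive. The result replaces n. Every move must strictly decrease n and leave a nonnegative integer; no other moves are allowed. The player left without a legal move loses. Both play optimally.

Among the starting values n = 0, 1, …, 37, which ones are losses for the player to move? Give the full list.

Classify positions by backward induction: terminal positions (no move available) are L. From any other position, the mover wins iff some move reaches an L.
n=0: no move → L
n=1: no move → L
n=2: →1(L), so W
n=3: →2(W) only, which is W, so L
n=4: →3(L), so W
n=5: →4(W) only, which is W, so L
n=6: →3(L), so W
n=7: →6(W) only, which is W, so L
n=8: →7(L), so W
n=9: →6(W), 8(W) — all W, so L
n=10: →5(L), so W
n=11: →10(W) only, which is W, so L
n=12: →9(L), so W
n=13: →12(W) only, which is W, so L
n=14: →7(L), so W
n=15: →10(W), 12(W), 14(W) — all W, so L
n=16: →15(L), so W
n=17: →16(W) only, which is W, so L
n=18: →9(L), so W
n=19: →18(W) only, which is W, so L
n=20: →15(L), so W
n=21: →14(W), 18(W), 20(W) — all W, so L
n=22: →11(L), so W
n=23: →22(W) only, which is W, so L
n=24: →21(L), so W
n=25: →20(W), 24(W) — all W, so L
n=26: →13(L), so W
n=27: →18(W), 24(W), 26(W) — all W, so L
n=28: →21(L), so W
n=29: →28(W) only, which is W, so L
n=30: →15(L), so W
n=31: →30(W) only, which is W, so L
n=32: →31(L), so W
n=33: →22(W), 30(W), 32(W) — all W, so L
n=34: →17(L), so W
n=35: →28(W), 30(W), 34(W) — all W, so L
n=36: →27(L), so W
n=37: →36(W) only, which is W, so L
The losing starting values of n are exactly the entries labelled L in this table (20 of them).

0, 1, 3, 5, 7, 9, 11, 13, 15, 17, 19, 21, 23, 25, 27, 29, 31, 33, 35, 37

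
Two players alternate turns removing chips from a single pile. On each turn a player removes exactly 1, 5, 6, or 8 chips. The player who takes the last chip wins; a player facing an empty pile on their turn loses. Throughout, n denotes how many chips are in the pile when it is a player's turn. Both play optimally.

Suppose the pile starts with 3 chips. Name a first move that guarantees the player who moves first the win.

Label each position W (a win for the player to move) or L (a loss). A position with no legal move is L; any other position is W exactly when some move reaches an L, and L when every move reaches a W.
n=0: no move → L
n=1: reaches L-position 0 → W
n=2: only reaches 1(W), which is W → L
n=3: reaches L-position 2 → W
From 3, the L positions reachable in one move are: 2.

Remove 1, leaving 2.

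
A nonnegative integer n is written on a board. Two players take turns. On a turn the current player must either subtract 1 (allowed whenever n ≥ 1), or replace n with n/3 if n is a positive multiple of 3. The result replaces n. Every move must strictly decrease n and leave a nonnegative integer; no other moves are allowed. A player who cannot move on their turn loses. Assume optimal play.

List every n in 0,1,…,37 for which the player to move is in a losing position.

Use the standard recursion: the mover loses at a terminal position; elsewhere, the mover wins exactly when some move hands the opponent an L position.
n=0: no move → L
n=1: can move to 0, which is L ⇒ W
n=2: the only move is to 1(W), a W ⇒ L
n=3: can move to 2, which is L ⇒ W
n=4: the only move is to 3(W), a W ⇒ L
n=5: can move to 4, which is L ⇒ W
n=6: can move to 2, which is L ⇒ W
n=7: the only move is to 6(W), a W ⇒ L
n=8: can move to 7, which is L ⇒ W
n=9: moves to 3(W), 8(W); every one is W ⇒ L
n=10: can move to 9, which is L ⇒ W
n=11: the only move is to 10(W), a W ⇒ L
n=12: can move to 4, which is L ⇒ W
n=13: the only move is to 12(W), a W ⇒ L
n=14: can move to 13, which is L ⇒ W
n=15: moves to 5(W), 14(W); every one is W ⇒ L
n=16: can move to 15, which is L ⇒ W
n=17: the only move is to 16(W), a W ⇒ L
n=18: can move to 17, which is L ⇒ W
n=19: the only move is to 18(W), a W ⇒ L
n=20: can move to 19, which is L ⇒ W
n=21: can move to 7, which is L ⇒ W
n=22: the only move is to 21(W), a W ⇒ L
n=23: can move to 22, which is L ⇒ W
n=24: moves to 8(W), 23(W); every one is W ⇒ L
n=25: can move to 24, which is L ⇒ W
n=26: the only move is to 25(W), a W ⇒ L
n=27: can move to 9, which is L ⇒ W
n=28: the only move is to 27(W), a W ⇒ L
n=29: can move to 28, which is L ⇒ W
n=30: moves to 10(W), 29(W); every one is W ⇒ L
n=31: can move to 30, which is L ⇒ W
n=32: the only move is to 31(W), a W ⇒ L
n=33: can move to 11, which is L ⇒ W
n=34: the only move is to 33(W), a W ⇒ L
n=35: can move to 34, which is L ⇒ W
n=36: moves to 12(W), 35(W); every one is W ⇒ L
n=37: can move to 36, which is L ⇒ W
The losing starting values of n are exactly the entries labelled L in this table (18 of them).

0, 2, 4, 7, 9, 11, 13, 15, 17, 19, 22, 24, 26, 28, 30, 32, 34, 36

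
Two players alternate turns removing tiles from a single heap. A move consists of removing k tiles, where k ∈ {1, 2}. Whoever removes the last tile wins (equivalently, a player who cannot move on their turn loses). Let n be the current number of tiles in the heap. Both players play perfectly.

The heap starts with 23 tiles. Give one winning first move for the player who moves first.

Remove 2, leaving 21.

Build the W/L table. Terminal = L. A non-terminal position is W if it has a move to some L; otherwise it is L.
n=0: no move → L
n=1: →0(L), so W
n=2: →0(L), so W
n=3: →2(W), 1(W) — all W, so L
n=4: →3(L), so W
n=5: →3(L), so W
n=6: →5(W), 4(W) — all W, so L
n=7: →6(L), so W
n=8: →6(L), so W
n=9: →8(W), 7(W) — all W, so L
n=10: →9(L), so W
n=11: →9(L), so W
n=12: →11(W), 10(W) — all W, so L
n=13: →12(L), so W
n=14: →12(L), so W
n=15: →14(W), 13(W) — all W, so L
n=16: →15(L), so W
n=17: →15(L), so W
n=18: →17(W), 16(W) — all W, so L
n=19: →18(L), so W
n=20: →18(L), so W
n=21: →20(W), 19(W) — all W, so L
n=22: →21(L), so W
n=23: →21(L), so W
From 23, the L positions reachable in one move are: 21.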